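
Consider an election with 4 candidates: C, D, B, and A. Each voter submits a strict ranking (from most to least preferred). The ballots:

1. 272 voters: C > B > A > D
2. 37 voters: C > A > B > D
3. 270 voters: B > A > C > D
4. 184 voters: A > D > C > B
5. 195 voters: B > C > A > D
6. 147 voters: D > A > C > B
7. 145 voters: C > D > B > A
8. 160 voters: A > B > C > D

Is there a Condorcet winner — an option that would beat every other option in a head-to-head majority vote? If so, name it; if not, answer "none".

Checking pairwise contests:
A beats C 761–649.
C beats D 1079–331.
C beats B 785–625.
B beats A 882–528.
Every option loses at least one head-to-head, so there is no Condorcet winner.

none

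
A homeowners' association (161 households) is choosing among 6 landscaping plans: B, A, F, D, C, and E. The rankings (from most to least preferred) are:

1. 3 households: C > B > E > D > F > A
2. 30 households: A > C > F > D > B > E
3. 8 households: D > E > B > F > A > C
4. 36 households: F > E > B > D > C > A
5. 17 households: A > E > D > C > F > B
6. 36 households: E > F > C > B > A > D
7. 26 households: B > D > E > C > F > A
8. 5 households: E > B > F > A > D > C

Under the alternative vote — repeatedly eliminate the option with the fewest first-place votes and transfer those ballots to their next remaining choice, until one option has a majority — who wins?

Round 1: B 26, A 47, F 36, D 8, C 3, E 41. Eliminate C.
Round 2: B 29, A 47, F 36, D 8, E 41. Eliminate D.
Round 3: B 29, A 47, F 36, E 49. Eliminate B.
Round 4: A 47, F 36, E 78. Eliminate F.
Round 5: A 47, E 114. E has a majority.

E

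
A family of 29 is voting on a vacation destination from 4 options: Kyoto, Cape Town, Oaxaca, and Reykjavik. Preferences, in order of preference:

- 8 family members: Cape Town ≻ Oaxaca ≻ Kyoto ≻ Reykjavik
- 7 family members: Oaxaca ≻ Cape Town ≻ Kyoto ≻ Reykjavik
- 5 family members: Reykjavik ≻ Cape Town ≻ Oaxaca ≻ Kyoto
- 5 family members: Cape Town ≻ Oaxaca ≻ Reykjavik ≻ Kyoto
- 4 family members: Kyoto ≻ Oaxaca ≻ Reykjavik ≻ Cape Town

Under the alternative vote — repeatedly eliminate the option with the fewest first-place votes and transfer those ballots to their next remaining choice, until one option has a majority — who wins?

Cape Town

Round 1: Kyoto 4, Cape Town 13, Oaxaca 7, Reykjavik 5. Eliminate Kyoto.
Round 2: Cape Town 13, Oaxaca 11, Reykjavik 5. Eliminate Reykjavik.
Round 3: Cape Town 18, Oaxaca 11. Cape Town has a majority.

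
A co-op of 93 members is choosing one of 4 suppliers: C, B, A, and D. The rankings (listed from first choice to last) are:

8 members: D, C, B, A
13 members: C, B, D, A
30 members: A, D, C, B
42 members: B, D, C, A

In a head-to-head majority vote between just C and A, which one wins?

C

Voters preferring C to A: 63; preferring A to C: 30.
C wins the head-to-head.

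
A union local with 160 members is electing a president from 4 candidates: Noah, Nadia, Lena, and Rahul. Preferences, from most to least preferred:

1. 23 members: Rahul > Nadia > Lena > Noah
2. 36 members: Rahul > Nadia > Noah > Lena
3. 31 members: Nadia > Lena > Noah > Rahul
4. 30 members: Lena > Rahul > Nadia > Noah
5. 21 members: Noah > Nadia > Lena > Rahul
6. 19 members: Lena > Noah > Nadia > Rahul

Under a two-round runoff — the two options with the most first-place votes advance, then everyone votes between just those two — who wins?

Round 1 first-place votes: Noah 21, Nadia 31, Lena 49, Rahul 59.
Rahul and Lena advance.
Runoff: Rahul is preferred to Lena by 59 voters; Lena by 101.
Lena wins the runoff.

Lena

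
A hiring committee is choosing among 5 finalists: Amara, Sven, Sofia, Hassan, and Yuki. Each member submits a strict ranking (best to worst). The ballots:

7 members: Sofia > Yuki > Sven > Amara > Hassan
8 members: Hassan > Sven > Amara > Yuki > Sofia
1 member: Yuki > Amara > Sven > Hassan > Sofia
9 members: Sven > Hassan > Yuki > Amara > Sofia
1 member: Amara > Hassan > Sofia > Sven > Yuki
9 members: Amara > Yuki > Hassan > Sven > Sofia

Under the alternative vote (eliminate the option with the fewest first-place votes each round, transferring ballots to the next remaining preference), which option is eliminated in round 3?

Hassan

Round 1: Amara 10, Sven 9, Sofia 7, Hassan 8, Yuki 1. Eliminate Yuki.
Round 2: Amara 11, Sven 9, Sofia 7, Hassan 8. Eliminate Sofia.
Round 3: Amara 11, Sven 16, Hassan 8. Eliminate Hassan.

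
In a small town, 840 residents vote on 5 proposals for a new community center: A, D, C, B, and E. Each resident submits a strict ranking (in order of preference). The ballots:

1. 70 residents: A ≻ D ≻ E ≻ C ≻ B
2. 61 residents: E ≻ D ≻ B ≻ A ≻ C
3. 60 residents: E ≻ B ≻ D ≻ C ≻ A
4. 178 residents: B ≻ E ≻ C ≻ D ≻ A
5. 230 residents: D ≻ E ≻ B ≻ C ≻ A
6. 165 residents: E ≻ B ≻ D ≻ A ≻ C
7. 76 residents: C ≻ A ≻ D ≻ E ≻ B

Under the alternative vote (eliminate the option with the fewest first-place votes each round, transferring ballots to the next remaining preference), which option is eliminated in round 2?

Round 1: A 70, D 230, C 76, B 178, E 286. Eliminate A.
Round 2: D 300, C 76, B 178, E 286. Eliminate C.

C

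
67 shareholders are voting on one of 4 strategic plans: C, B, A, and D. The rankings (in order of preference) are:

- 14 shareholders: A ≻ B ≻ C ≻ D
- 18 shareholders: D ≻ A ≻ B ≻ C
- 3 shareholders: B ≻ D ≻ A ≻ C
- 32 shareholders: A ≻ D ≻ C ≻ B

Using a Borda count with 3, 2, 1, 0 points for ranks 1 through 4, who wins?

A

C: 14·1 + 18·0 + 3·0 + 32·1 = 46
B: 14·2 + 18·1 + 3·3 + 32·0 = 55
A: 14·3 + 18·2 + 3·1 + 32·3 = 177
D: 14·0 + 18·3 + 3·2 + 32·2 = 124
A has the highest Borda score (177).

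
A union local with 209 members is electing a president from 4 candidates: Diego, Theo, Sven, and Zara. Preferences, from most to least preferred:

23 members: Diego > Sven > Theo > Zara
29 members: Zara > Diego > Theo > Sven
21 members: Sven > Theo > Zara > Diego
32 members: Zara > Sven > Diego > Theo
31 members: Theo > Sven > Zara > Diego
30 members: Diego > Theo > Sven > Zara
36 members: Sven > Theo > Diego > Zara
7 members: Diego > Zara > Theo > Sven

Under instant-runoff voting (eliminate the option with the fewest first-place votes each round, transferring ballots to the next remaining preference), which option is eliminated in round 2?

Diego

Round 1: Diego 60, Theo 31, Sven 57, Zara 61. Eliminate Theo.
Round 2: Diego 60, Sven 88, Zara 61. Eliminate Diego.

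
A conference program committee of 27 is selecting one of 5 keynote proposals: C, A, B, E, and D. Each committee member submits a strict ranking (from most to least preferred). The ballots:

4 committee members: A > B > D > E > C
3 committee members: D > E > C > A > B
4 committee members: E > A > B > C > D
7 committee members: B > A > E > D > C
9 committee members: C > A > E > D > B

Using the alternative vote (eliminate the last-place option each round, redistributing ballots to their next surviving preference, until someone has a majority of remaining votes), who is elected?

Round 1: C 9, A 4, B 7, E 4, D 3. Eliminate D.
Round 2: C 9, A 4, B 7, E 7. Eliminate A.
Round 3: C 9, B 11, E 7. Eliminate E.
Round 4: C 12, B 15. B has a majority.

B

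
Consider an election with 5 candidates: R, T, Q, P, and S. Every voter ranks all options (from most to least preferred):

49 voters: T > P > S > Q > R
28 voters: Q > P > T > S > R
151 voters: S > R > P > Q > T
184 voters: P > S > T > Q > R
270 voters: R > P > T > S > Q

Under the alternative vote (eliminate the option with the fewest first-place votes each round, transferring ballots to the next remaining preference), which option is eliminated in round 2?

Round 1: R 270, T 49, Q 28, P 184, S 151. Eliminate Q.
Round 2: R 270, T 49, P 212, S 151. Eliminate T.

T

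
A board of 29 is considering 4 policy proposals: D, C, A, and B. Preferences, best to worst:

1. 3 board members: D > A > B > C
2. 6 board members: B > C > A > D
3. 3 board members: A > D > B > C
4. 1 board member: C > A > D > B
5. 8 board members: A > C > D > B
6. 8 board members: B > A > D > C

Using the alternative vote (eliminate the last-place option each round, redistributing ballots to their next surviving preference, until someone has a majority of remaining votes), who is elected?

A

Round 1: D 3, C 1, A 11, B 14. Eliminate C.
Round 2: D 3, A 12, B 14. Eliminate D.
Round 3: A 15, B 14. A has a majority.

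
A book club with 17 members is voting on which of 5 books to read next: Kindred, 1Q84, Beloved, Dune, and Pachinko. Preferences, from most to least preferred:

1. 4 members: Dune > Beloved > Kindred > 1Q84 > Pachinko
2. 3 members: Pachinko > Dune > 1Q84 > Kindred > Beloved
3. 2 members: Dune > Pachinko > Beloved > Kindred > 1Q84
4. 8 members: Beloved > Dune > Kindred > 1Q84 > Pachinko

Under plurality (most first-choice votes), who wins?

Beloved

First-place votes: Kindred 0, 1Q84 0, Beloved 8, Dune 6, Pachinko 3.
Beloved has the most first-place votes.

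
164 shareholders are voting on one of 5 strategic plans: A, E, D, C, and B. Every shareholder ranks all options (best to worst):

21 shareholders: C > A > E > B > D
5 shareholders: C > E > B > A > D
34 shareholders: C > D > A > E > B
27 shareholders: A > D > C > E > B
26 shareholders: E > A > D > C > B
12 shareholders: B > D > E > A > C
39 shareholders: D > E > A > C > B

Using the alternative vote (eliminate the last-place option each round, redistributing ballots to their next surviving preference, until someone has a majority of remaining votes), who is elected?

Round 1: A 27, E 26, D 39, C 60, B 12. Eliminate B.
Round 2: A 27, E 26, D 51, C 60. Eliminate E.
Round 3: A 53, D 51, C 60. Eliminate D.
Round 4: A 104, C 60. A has a majority.

A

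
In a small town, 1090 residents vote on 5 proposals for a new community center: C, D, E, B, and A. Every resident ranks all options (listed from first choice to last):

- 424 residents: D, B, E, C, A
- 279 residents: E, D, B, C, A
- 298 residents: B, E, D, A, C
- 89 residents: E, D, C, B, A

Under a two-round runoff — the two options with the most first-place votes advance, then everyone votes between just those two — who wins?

E

Round 1 first-place votes: C 0, D 424, E 368, B 298, A 0.
D and E advance.
Runoff: D is preferred to E by 424 voters; E by 666.
E wins the runoff.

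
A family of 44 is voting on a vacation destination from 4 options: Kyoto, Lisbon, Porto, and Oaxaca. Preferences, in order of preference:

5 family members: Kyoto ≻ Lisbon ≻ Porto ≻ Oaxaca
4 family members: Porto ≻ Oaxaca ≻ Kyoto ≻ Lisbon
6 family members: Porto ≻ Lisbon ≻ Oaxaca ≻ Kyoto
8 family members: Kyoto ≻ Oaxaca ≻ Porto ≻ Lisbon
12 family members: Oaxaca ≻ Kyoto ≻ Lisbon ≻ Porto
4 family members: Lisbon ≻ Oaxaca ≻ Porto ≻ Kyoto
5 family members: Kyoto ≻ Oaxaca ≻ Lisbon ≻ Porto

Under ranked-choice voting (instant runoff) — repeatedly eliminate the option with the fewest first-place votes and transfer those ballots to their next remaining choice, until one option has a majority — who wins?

Round 1: Kyoto 18, Lisbon 4, Porto 10, Oaxaca 12. Eliminate Lisbon.
Round 2: Kyoto 18, Porto 10, Oaxaca 16. Eliminate Porto.
Round 3: Kyoto 18, Oaxaca 26. Oaxaca has a majority.

Oaxaca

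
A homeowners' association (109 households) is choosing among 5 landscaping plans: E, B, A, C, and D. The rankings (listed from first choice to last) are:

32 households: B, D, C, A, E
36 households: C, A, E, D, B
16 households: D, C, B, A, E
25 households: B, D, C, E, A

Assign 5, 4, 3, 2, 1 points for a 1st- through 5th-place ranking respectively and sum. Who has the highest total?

E: 32·1 + 36·3 + 16·1 + 25·2 = 206
B: 32·5 + 36·1 + 16·3 + 25·5 = 369
A: 32·2 + 36·4 + 16·2 + 25·1 = 265
C: 32·3 + 36·5 + 16·4 + 25·3 = 415
D: 32·4 + 36·2 + 16·5 + 25·4 = 380
C has the highest Borda score (415).

C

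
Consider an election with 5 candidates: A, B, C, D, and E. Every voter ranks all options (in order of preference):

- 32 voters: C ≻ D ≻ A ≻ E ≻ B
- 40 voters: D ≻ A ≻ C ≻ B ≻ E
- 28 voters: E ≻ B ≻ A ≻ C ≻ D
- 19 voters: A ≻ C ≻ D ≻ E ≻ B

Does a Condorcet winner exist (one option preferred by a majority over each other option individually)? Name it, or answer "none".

none

Checking pairwise contests:
D beats A 72–47.
A beats B 91–28.
A beats C 87–32.
C beats D 79–40.
A beats E 91–28.
Every option loses at least one head-to-head, so there is no Condorcet winner.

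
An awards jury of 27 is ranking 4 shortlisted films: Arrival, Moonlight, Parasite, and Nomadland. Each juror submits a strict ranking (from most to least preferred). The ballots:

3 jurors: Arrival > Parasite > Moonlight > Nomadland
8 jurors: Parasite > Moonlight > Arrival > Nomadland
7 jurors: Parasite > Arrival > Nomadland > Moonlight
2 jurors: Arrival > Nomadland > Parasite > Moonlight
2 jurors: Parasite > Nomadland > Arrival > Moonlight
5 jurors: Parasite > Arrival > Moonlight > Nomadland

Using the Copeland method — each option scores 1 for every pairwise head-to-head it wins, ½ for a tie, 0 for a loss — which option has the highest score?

Arrival: beats Moonlight and Nomadland; loses to Parasite → score 2.
Moonlight: beats Nomadland; loses to Arrival and Parasite → score 1.
Parasite: beats Arrival, Moonlight, and Nomadland → score 3.
Nomadland: loses to Arrival, Moonlight, and Parasite → score 0.
Parasite has the best pairwise record.

Parasite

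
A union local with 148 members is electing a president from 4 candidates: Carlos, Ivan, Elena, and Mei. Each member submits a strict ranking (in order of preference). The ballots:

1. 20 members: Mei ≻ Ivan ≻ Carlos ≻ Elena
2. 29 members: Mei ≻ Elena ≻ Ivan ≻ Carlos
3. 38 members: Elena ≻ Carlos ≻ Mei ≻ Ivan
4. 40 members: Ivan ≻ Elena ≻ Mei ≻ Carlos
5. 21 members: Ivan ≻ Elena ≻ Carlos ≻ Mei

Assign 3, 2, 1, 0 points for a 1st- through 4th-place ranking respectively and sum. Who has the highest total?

Elena

Carlos: 20·1 + 29·0 + 38·2 + 40·0 + 21·1 = 117
Ivan: 20·2 + 29·1 + 38·0 + 40·3 + 21·3 = 252
Elena: 20·0 + 29·2 + 38·3 + 40·2 + 21·2 = 294
Mei: 20·3 + 29·3 + 38·1 + 40·1 + 21·0 = 225
Elena has the highest Borda score (294).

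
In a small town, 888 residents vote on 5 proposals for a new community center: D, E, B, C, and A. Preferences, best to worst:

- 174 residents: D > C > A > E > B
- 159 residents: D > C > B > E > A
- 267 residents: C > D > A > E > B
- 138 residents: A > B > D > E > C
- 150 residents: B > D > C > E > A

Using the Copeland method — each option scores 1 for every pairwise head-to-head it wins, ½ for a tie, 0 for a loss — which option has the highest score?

D

D: beats E, B, C, and A → score 4.
E: loses to D, B, C, and A → score 0.
B: beats E; loses to D, C, and A → score 1.
C: beats E, B, and A; loses to D → score 3.
A: beats E and B; loses to D and C → score 2.
D has the best pairwise record.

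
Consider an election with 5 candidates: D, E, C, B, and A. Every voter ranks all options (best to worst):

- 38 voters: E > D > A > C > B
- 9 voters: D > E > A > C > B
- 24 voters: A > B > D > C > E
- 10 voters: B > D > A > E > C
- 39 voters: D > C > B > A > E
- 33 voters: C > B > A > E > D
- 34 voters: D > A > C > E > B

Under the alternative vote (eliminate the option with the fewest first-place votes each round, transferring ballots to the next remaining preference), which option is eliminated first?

B

Round 1: D 82, E 38, C 33, B 10, A 24. Eliminate B.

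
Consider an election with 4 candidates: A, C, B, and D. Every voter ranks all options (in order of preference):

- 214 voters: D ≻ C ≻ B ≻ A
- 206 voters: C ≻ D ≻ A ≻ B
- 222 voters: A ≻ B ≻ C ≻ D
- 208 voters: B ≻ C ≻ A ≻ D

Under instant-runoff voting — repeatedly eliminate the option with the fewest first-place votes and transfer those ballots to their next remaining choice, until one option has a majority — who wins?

A

Round 1: A 222, C 206, B 208, D 214. Eliminate C.
Round 2: A 222, B 208, D 420. Eliminate B.
Round 3: A 430, D 420. A has a majority.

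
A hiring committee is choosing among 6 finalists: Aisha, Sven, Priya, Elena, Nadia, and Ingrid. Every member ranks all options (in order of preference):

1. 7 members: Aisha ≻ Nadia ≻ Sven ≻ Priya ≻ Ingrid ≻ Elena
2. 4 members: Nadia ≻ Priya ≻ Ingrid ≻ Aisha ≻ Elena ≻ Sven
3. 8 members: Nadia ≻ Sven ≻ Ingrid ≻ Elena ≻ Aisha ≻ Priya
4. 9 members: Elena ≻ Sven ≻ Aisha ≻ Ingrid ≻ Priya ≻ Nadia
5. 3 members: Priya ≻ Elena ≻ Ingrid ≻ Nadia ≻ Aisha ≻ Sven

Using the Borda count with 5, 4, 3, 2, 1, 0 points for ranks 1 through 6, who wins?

Aisha: 7·5 + 4·2 + 8·1 + 9·3 + 3·1 = 81
Sven: 7·3 + 4·0 + 8·4 + 9·4 + 3·0 = 89
Priya: 7·2 + 4·4 + 8·0 + 9·1 + 3·5 = 54
Elena: 7·0 + 4·1 + 8·2 + 9·5 + 3·4 = 77
Nadia: 7·4 + 4·5 + 8·5 + 9·0 + 3·2 = 94
Ingrid: 7·1 + 4·3 + 8·3 + 9·2 + 3·3 = 70
Nadia has the highest Borda score (94).

Nadia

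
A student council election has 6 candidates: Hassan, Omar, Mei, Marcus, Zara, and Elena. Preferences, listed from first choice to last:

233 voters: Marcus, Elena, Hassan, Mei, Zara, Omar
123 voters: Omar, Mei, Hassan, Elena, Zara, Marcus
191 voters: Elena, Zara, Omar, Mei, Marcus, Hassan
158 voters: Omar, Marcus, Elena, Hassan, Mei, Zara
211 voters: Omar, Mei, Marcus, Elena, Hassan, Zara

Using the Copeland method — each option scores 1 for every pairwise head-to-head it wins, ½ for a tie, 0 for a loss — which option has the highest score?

Omar

Hassan: beats Zara; loses to Omar, Mei, Marcus, and Elena → score 1.
Omar: beats Hassan, Mei, Marcus, Zara, and Elena → score 5.
Mei: beats Hassan, Marcus, and Zara; loses to Omar and Elena → score 3.
Marcus: beats Hassan, Zara, and Elena; loses to Omar and Mei → score 3.
Zara: loses to Hassan, Omar, Mei, Marcus, and Elena → score 0.
Elena: beats Hassan, Mei, and Zara; loses to Omar and Marcus → score 3.
Omar has the best pairwise record.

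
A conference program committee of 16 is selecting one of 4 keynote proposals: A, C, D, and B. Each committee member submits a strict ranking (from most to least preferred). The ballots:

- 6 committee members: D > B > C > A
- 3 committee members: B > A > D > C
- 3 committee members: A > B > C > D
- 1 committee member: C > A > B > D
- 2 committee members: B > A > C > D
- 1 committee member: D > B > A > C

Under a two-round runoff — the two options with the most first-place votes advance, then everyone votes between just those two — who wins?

B

Round 1 first-place votes: A 3, C 1, D 7, B 5.
D and B advance.
Runoff: D is preferred to B by 7 voters; B by 9.
B wins the runoff.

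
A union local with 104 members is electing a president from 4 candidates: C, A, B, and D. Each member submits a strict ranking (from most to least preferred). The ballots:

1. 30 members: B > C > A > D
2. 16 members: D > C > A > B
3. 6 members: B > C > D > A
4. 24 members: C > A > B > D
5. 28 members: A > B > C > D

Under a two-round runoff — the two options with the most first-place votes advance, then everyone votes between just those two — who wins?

Round 1 first-place votes: C 24, A 28, B 36, D 16.
B and A advance.
Runoff: B is preferred to A by 36 voters; A by 68.
A wins the runoff.

A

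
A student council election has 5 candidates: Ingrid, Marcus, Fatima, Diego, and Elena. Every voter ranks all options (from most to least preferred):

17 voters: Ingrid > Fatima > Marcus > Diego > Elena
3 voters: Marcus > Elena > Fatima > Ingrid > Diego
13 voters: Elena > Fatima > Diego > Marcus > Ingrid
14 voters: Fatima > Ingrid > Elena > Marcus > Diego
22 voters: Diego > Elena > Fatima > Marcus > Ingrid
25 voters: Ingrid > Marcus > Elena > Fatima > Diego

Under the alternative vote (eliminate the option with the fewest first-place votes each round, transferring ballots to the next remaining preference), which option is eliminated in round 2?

Round 1: Ingrid 42, Marcus 3, Fatima 14, Diego 22, Elena 13. Eliminate Marcus.
Round 2: Ingrid 42, Fatima 14, Diego 22, Elena 16. Eliminate Fatima.

Fatima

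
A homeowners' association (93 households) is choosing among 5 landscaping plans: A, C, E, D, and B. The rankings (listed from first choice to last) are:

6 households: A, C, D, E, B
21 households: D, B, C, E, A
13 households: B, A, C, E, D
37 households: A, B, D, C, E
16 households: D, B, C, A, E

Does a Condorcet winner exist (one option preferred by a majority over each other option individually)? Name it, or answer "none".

B vs A: 50–43 for B.
B vs C: 87–6 for B.
B vs E: 87–6 for B.
B vs D: 50–43 for B.
B beats every other option head-to-head.

B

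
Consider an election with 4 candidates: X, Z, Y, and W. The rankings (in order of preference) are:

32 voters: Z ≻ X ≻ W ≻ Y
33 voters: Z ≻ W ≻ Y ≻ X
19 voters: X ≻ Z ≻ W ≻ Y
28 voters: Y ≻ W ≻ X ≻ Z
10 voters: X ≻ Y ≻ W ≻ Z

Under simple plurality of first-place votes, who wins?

First-place votes: X 29, Z 65, Y 28, W 0.
Z has the most first-place votes.

Z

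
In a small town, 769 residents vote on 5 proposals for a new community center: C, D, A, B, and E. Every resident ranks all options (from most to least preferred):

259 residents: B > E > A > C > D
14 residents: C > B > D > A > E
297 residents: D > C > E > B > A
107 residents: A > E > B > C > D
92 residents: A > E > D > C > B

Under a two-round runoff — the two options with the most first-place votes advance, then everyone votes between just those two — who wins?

D

Round 1 first-place votes: C 14, D 297, A 199, B 259, E 0.
D and B advance.
Runoff: D is preferred to B by 389 voters; B by 380.
D wins the runoff.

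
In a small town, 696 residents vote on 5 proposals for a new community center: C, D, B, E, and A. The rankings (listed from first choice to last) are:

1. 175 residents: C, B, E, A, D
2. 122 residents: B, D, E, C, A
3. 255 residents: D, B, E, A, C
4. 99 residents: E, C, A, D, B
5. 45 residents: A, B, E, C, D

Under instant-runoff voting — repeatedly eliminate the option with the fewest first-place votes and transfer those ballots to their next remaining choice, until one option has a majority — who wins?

D

Round 1: C 175, D 255, B 122, E 99, A 45. Eliminate A.
Round 2: C 175, D 255, B 167, E 99. Eliminate E.
Round 3: C 274, D 255, B 167. Eliminate B.
Round 4: C 319, D 377. D has a majority.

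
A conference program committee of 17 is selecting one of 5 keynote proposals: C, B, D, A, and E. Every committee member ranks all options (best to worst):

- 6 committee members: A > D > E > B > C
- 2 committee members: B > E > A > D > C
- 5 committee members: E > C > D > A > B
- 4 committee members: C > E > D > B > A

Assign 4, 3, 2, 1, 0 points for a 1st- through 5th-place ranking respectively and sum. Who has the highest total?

E

C: 6·0 + 2·0 + 5·3 + 4·4 = 31
B: 6·1 + 2·4 + 5·0 + 4·1 = 18
D: 6·3 + 2·1 + 5·2 + 4·2 = 38
A: 6·4 + 2·2 + 5·1 + 4·0 = 33
E: 6·2 + 2·3 + 5·4 + 4·3 = 50
E has the highest Borda score (50).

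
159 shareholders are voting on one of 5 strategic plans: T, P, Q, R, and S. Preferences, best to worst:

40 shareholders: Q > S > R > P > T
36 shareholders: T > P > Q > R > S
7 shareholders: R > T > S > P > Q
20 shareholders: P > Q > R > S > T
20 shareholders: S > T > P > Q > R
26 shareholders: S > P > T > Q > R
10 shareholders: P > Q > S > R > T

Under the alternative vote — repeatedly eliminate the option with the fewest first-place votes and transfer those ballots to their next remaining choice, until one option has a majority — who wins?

Round 1: T 36, P 30, Q 40, R 7, S 46. Eliminate R.
Round 2: T 43, P 30, Q 40, S 46. Eliminate P.
Round 3: T 43, Q 70, S 46. Eliminate T.
Round 4: Q 106, S 53. Q has a majority.

Q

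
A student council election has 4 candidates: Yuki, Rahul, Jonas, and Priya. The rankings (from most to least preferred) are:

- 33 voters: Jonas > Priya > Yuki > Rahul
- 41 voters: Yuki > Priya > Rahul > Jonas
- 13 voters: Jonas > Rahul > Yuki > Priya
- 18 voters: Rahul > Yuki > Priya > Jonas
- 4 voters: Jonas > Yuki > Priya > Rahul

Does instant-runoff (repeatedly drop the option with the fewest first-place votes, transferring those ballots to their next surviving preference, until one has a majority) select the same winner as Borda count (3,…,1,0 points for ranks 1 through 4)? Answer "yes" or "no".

Instant-runoff — R1 Yuki 41, Rahul 18, Jonas 50, Priya 0 (Priya out); R2 Yuki 41, Rahul 18, Jonas 50 (Rahul out); R3 Yuki 59, Jonas 50 (Yuki winner). Winner: Yuki.
Borda — scores: Yuki 213, Rahul 121, Jonas 150, Priya 170. Winner: Yuki.
The two methods agree.

yes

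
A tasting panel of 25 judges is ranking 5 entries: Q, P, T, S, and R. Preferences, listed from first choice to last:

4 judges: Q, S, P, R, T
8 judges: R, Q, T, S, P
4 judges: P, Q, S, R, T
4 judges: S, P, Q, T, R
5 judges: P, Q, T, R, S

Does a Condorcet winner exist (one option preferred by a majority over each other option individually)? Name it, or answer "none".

none

Checking pairwise contests:
P beats Q 13–12.
S beats P 16–9.
Q beats T 25–0.
Q beats S 21–4.
Q beats R 17–8.
Every option loses at least one head-to-head, so there is no Condorcet winner.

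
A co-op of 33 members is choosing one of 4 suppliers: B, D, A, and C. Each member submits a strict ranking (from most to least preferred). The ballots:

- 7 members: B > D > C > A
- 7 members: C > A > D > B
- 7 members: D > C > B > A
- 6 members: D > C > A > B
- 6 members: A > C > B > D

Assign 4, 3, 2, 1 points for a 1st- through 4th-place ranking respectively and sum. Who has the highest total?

C

B: 7·4 + 7·1 + 7·2 + 6·1 + 6·2 = 67
D: 7·3 + 7·2 + 7·4 + 6·4 + 6·1 = 93
A: 7·1 + 7·3 + 7·1 + 6·2 + 6·4 = 71
C: 7·2 + 7·4 + 7·3 + 6·3 + 6·3 = 99
C has the highest Borda score (99).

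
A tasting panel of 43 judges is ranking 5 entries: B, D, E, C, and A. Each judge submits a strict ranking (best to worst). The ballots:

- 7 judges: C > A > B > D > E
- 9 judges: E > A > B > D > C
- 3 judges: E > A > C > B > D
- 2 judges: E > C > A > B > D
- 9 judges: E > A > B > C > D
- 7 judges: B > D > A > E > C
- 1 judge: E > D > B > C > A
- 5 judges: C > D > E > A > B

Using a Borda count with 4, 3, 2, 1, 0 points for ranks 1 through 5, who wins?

E

B: 7·2 + 9·2 + 3·1 + 2·1 + 9·2 + 7·4 + 1·2 + 5·0 = 85
D: 7·1 + 9·1 + 3·0 + 2·0 + 9·0 + 7·3 + 1·3 + 5·3 = 55
E: 7·0 + 9·4 + 3·4 + 2·4 + 9·4 + 7·1 + 1·4 + 5·2 = 113
C: 7·4 + 9·0 + 3·2 + 2·3 + 9·1 + 7·0 + 1·1 + 5·4 = 70
A: 7·3 + 9·3 + 3·3 + 2·2 + 9·3 + 7·2 + 1·0 + 5·1 = 107
E has the highest Borda score (113).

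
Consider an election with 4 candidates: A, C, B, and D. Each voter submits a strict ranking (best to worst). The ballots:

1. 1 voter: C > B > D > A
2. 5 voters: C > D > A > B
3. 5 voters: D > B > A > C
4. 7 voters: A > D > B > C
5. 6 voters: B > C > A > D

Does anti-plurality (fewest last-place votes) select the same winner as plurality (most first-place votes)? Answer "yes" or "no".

Anti-plurality — last-place votes: A 1, C 12, B 5, D 6. Winner: A.
Plurality — first-place votes: A 7, C 6, B 6, D 5. Winner: A.
The two methods agree.

yes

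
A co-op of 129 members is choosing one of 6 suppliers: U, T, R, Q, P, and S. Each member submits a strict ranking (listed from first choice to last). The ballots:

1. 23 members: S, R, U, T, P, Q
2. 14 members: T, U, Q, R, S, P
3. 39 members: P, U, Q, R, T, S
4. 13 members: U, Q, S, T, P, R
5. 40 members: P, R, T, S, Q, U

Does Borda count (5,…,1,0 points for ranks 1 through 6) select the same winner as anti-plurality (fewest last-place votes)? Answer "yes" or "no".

no

Borda — scores: U 346, T 301, R 358, Q 251, P 431, S 248. Winner: P.
Anti-plurality — last-place votes: U 40, T 0, R 13, Q 23, P 14, S 39. Winner: T.
The two methods disagree.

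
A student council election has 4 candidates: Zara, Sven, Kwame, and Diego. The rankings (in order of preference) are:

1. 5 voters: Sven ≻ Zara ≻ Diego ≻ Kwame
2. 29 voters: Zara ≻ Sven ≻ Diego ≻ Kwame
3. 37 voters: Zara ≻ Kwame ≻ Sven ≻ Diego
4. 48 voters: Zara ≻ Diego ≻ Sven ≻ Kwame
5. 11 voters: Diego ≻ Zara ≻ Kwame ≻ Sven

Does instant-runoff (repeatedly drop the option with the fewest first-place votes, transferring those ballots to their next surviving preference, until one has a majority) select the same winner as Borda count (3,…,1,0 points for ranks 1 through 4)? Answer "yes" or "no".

Instant-runoff — R1 Zara 114, Sven 5, Kwame 0, Diego 11 (Zara winner). Winner: Zara.
Borda — scores: Zara 374, Sven 158, Kwame 85, Diego 163. Winner: Zara.
The two methods agree.

yes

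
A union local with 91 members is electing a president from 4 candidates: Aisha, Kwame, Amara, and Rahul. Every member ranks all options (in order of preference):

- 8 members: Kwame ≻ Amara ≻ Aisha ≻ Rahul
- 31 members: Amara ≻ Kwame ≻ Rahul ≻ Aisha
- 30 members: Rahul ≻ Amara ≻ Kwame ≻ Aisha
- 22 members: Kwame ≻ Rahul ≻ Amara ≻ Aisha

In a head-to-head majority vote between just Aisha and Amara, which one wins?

Amara

Voters preferring Aisha to Amara: 0; preferring Amara to Aisha: 91.
Amara wins the head-to-head.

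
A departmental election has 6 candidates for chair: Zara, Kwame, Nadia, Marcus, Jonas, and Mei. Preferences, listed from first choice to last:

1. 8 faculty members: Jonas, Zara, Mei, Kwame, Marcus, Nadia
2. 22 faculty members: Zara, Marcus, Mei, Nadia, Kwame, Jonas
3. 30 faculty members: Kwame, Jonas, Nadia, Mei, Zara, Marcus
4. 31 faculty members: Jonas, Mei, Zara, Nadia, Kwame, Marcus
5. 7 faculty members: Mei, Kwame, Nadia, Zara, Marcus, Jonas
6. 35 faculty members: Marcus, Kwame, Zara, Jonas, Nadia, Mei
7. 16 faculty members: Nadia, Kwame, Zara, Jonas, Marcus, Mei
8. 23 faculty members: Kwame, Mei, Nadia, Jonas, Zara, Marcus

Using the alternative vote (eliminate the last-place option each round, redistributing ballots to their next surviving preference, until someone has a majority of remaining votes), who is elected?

Round 1: Zara 22, Kwame 53, Nadia 16, Marcus 35, Jonas 39, Mei 7. Eliminate Mei.
Round 2: Zara 22, Kwame 60, Nadia 16, Marcus 35, Jonas 39. Eliminate Nadia.
Round 3: Zara 22, Kwame 76, Marcus 35, Jonas 39. Eliminate Zara.
Round 4: Kwame 76, Marcus 57, Jonas 39. Eliminate Jonas.
Round 5: Kwame 115, Marcus 57. Kwame has a majority.

Kwame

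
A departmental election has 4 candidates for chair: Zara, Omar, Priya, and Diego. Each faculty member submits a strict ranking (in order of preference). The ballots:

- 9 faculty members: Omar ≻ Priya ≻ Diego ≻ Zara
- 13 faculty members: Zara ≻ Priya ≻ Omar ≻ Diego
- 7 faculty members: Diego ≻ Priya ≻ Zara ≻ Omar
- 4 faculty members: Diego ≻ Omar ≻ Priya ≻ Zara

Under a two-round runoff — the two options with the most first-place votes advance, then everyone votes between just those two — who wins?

Round 1 first-place votes: Zara 13, Omar 9, Priya 0, Diego 11.
Zara and Diego advance.
Runoff: Zara is preferred to Diego by 13 voters; Diego by 20.
Diego wins the runoff.

Diego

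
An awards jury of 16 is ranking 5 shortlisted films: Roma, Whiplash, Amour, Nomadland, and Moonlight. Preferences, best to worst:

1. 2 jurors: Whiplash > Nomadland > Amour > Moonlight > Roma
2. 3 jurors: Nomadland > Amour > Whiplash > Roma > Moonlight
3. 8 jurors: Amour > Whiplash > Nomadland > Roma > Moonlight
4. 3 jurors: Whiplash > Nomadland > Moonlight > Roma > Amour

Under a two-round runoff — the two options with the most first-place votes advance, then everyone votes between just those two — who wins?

Round 1 first-place votes: Roma 0, Whiplash 5, Amour 8, Nomadland 3, Moonlight 0.
Amour and Whiplash advance.
Runoff: Amour is preferred to Whiplash by 11 voters; Whiplash by 5.
Amour wins the runoff.

Amour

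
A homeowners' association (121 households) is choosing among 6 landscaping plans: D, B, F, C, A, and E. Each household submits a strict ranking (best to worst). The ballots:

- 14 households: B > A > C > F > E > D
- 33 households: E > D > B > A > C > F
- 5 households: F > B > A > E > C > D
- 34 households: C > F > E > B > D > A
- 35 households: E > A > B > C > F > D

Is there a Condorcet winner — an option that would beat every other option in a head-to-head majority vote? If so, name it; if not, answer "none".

E

E vs D: 121–0 for E.
E vs B: 102–19 for E.
E vs F: 68–53 for E.
E vs C: 73–48 for E.
E vs A: 102–19 for E.
E beats every other option head-to-head.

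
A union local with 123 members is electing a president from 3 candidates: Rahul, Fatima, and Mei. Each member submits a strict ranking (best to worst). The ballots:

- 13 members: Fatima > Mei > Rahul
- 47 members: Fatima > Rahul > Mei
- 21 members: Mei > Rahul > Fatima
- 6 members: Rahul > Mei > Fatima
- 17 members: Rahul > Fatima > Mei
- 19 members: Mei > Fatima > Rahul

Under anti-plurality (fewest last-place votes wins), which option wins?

Fatima

Last-place votes: Rahul 32, Fatima 27, Mei 64.
Fatima is ranked last by the fewest voters, so Fatima wins.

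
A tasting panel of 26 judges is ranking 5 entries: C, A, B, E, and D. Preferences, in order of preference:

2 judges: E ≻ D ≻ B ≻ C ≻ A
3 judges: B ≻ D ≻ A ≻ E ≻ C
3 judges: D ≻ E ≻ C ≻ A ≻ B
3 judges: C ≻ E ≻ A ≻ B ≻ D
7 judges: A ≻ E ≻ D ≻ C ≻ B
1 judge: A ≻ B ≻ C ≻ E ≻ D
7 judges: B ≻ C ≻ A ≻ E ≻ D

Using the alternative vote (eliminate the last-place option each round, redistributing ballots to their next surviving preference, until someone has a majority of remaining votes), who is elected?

Round 1: C 3, A 8, B 10, E 2, D 3. Eliminate E.
Round 2: C 3, A 8, B 10, D 5. Eliminate C.
Round 3: A 11, B 10, D 5. Eliminate D.
Round 4: A 14, B 12. A has a majority.

A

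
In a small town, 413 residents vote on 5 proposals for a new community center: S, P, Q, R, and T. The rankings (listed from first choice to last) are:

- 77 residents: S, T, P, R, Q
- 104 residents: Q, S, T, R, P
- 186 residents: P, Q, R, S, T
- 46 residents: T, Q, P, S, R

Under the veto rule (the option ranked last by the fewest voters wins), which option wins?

S

Last-place votes: S 0, P 104, Q 77, R 46, T 186.
S is ranked last by the fewest voters, so S wins.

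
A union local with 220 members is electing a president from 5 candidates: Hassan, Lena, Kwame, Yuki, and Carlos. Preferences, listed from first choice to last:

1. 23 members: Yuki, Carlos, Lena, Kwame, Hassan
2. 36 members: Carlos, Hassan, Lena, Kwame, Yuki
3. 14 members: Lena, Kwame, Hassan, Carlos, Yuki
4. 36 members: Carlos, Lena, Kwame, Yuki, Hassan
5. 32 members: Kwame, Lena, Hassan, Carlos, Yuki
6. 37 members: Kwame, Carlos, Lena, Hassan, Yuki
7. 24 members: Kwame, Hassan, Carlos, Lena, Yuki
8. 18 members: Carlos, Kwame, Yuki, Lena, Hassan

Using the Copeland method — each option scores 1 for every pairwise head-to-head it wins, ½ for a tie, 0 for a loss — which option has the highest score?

Hassan: beats Yuki; loses to Lena, Kwame, and Carlos → score 1.
Lena: beats Hassan and Yuki; loses to Kwame and Carlos → score 2.
Kwame: beats Hassan, Lena, and Yuki; loses to Carlos → score 3.
Yuki: loses to Hassan, Lena, Kwame, and Carlos → score 0.
Carlos: beats Hassan, Lena, Kwame, and Yuki → score 4.
Carlos has the best pairwise record.

Carlos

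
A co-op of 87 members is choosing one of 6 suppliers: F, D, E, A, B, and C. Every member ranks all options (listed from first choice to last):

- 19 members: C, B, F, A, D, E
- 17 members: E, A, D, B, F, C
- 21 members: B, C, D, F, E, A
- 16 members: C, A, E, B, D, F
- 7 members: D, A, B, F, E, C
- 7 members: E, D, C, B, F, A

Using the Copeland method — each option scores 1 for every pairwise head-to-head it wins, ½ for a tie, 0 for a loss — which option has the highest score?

B

F: beats E and A; loses to D, B, and C → score 2.
D: beats F and E; loses to A, B, and C → score 2.
E: beats A; loses to F, D, B, and C → score 1.
A: beats D; loses to F, E, B, and C → score 1.
B: beats F, D, E, A, and C → score 5.
C: beats F, D, E, and A; loses to B → score 4.
B has the best pairwise record.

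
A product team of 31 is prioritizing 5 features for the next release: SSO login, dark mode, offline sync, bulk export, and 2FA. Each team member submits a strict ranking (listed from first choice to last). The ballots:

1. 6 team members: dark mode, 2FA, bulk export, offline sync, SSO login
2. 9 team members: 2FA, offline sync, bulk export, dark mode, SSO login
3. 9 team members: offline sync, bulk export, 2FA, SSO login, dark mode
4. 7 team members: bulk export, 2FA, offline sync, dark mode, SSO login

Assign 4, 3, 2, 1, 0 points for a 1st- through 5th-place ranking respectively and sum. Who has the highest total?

2FA

SSO login: 6·0 + 9·0 + 9·1 + 7·0 = 9
dark mode: 6·4 + 9·1 + 9·0 + 7·1 = 40
offline sync: 6·1 + 9·3 + 9·4 + 7·2 = 83
bulk export: 6·2 + 9·2 + 9·3 + 7·4 = 85
2FA: 6·3 + 9·4 + 9·2 + 7·3 = 93
2FA has the highest Borda score (93).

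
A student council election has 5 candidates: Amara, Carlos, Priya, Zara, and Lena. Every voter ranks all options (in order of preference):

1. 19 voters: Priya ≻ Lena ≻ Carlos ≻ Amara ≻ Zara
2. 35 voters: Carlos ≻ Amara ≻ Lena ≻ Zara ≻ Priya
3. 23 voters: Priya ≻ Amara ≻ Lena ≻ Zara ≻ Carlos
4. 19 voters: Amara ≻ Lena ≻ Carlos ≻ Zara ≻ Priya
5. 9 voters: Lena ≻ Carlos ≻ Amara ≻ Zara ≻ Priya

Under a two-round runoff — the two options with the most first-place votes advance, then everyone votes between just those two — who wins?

Carlos

Round 1 first-place votes: Amara 19, Carlos 35, Priya 42, Zara 0, Lena 9.
Priya and Carlos advance.
Runoff: Priya is preferred to Carlos by 42 voters; Carlos by 63.
Carlos wins the runoff.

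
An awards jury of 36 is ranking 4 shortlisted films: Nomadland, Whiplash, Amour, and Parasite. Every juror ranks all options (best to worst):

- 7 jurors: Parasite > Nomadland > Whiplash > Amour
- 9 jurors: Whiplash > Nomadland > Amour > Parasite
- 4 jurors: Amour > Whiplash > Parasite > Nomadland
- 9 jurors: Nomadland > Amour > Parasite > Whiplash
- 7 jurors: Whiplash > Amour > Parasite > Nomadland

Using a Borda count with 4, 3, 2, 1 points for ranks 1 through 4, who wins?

Whiplash

Nomadland: 7·3 + 9·3 + 4·1 + 9·4 + 7·1 = 95
Whiplash: 7·2 + 9·4 + 4·3 + 9·1 + 7·4 = 99
Amour: 7·1 + 9·2 + 4·4 + 9·3 + 7·3 = 89
Parasite: 7·4 + 9·1 + 4·2 + 9·2 + 7·2 = 77
Whiplash has the highest Borda score (99).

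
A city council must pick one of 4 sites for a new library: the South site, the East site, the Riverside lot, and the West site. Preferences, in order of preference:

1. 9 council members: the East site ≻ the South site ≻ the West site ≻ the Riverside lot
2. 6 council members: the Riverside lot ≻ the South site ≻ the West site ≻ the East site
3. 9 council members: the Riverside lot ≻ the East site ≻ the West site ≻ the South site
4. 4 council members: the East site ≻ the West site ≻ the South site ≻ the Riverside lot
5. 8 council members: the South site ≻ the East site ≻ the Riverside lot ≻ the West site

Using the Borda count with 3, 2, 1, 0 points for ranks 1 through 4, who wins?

the East site

the South site: 9·2 + 6·2 + 9·0 + 4·1 + 8·3 = 58
the East site: 9·3 + 6·0 + 9·2 + 4·3 + 8·2 = 73
the Riverside lot: 9·0 + 6·3 + 9·3 + 4·0 + 8·1 = 53
the West site: 9·1 + 6·1 + 9·1 + 4·2 + 8·0 = 32
the East site has the highest Borda score (73).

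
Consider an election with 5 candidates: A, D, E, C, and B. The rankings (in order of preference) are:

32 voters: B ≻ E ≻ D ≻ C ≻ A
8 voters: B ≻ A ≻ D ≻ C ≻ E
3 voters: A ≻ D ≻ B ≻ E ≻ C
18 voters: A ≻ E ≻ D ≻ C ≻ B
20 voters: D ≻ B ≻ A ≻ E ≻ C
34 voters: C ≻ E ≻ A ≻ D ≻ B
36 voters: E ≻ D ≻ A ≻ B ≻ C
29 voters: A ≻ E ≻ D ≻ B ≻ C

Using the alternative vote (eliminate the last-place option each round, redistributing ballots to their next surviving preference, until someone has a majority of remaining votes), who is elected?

Round 1: A 50, D 20, E 36, C 34, B 40. Eliminate D.
Round 2: A 50, E 36, C 34, B 60. Eliminate C.
Round 3: A 50, E 70, B 60. Eliminate A.
Round 4: E 117, B 63. E has a majority.

E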